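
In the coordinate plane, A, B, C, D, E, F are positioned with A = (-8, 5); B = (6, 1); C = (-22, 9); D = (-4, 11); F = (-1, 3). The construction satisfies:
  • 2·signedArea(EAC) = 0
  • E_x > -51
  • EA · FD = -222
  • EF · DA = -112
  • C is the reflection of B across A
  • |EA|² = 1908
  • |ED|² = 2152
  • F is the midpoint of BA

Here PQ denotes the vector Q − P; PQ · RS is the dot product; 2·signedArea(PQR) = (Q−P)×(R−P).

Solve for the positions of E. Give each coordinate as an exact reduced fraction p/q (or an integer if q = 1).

1. E_x = -50  [2·signedArea(EAC) = 0 ∩ EA · FD = -222]
2. E_y = 17  [2·signedArea(EAC) = 0 ∩ EA · FD = -222]
   → E = (-50, 17)

E = (-50, 17)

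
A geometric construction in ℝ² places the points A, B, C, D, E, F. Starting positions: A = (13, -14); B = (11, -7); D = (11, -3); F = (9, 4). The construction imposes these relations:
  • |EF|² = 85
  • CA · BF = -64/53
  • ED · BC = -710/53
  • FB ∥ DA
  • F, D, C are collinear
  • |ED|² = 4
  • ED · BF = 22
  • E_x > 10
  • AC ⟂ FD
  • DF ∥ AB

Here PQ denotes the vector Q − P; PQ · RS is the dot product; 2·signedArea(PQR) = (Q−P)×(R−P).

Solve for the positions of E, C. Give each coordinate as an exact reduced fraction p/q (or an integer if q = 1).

C = (745/53, -726/53)
E = (11, -5)

1. C_x = 745/53  [F, D, C are collinear ∩ AC ⟂ FD]
2. C_y = -726/53  [F, D, C are collinear ∩ AC ⟂ FD]
   → C = (745/53, -726/53)
3. E_x = 11  [ED · BF = 22 ∩ ED · BC = -710/53]
4. E_y = -5  [ED · BF = 22 ∩ ED · BC = -710/53]
   → E = (11, -5)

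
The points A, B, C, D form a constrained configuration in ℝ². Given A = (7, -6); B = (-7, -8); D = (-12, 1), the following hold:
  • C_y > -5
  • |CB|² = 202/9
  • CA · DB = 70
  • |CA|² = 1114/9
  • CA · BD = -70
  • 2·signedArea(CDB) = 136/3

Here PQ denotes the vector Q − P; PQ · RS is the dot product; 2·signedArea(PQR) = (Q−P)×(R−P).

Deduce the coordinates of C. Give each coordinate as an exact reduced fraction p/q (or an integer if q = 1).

C = (-4, -13/3)

1. C_x = -4  [CA · DB = 70 ∩ 2·signedArea(CDB) = 136/3]
2. C_y = -13/3  [CA · DB = 70 ∩ 2·signedArea(CDB) = 136/3]
   → C = (-4, -13/3)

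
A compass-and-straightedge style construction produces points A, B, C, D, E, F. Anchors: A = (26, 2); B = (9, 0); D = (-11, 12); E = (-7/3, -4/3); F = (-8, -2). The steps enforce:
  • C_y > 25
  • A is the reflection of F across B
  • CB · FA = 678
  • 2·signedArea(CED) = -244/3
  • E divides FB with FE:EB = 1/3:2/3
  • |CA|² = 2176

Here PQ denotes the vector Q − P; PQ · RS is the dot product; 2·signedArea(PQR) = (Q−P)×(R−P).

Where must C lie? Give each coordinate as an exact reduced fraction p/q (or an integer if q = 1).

C = (-14, 26)

1. C_x = -14  [CB · FA = 678 ∩ 2·signedArea(CED) = -244/3]
2. C_y = 26  [CB · FA = 678 ∩ 2·signedArea(CED) = -244/3]
   → C = (-14, 26)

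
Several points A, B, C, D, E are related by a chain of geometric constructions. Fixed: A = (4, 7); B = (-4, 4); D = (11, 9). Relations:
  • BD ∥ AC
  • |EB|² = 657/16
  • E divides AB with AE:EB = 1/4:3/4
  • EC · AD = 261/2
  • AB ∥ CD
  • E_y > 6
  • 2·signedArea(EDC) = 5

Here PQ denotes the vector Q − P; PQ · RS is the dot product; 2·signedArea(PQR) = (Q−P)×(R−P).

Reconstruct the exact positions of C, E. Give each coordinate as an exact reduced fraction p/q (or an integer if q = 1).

C = (19, 12)
E = (2, 25/4)

1. C_x = 19  [AB ∥ CD ∩ BD ∥ AC]
2. C_y = 12  [AB ∥ CD ∩ BD ∥ AC]
   → C = (19, 12)
3. E_x = 2  [E divides AB with AE:EB = 1/4:3/4]
4. E_y = 25/4  [E divides AB with AE:EB = 1/4:3/4]
   → E = (2, 25/4)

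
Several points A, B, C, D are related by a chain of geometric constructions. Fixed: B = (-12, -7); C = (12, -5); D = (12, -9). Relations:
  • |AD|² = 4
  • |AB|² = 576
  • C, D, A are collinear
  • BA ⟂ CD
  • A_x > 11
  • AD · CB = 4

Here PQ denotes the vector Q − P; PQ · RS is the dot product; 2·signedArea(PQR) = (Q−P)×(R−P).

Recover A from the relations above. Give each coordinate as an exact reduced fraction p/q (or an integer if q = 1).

A = (12, -7)

1. A_x = 12  [C, D, A are collinear ∩ BA ⟂ CD]
2. A_y = -7  [C, D, A are collinear ∩ BA ⟂ CD]
   → A = (12, -7)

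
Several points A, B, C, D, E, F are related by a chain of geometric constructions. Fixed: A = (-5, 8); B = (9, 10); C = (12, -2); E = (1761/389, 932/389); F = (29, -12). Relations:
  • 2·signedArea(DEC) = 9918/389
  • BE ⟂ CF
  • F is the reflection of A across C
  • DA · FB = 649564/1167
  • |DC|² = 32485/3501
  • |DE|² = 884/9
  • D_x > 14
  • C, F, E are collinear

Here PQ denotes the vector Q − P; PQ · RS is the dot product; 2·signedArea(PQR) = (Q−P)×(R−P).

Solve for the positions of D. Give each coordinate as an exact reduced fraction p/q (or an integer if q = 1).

D = (16543/1167, 154/1167)

1. D_x = 16543/1167  [2·signedArea(DEC) = 9918/389 ∩ DA · FB = 649564/1167]
2. D_y = 154/1167  [2·signedArea(DEC) = 9918/389 ∩ DA · FB = 649564/1167]
   → D = (16543/1167, 154/1167)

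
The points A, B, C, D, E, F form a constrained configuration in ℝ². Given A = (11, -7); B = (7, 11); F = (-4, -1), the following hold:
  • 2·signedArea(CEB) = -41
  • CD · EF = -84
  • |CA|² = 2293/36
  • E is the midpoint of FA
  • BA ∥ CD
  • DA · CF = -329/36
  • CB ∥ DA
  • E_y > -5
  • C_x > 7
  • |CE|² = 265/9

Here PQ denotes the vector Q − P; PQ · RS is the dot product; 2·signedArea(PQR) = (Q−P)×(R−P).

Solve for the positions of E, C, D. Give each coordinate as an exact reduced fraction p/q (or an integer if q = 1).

C = (43/6, 0)
D = (67/6, -18)
E = (7/2, -4)

1. E_x = 7/2  [E is the midpoint of FA]
2. E_y = -4  [E is the midpoint of FA]
   → E = (7/2, -4)
3. C_x = 43/6  [line -15·x + 7/2·y + 215/2 = 0 ∩ |CE|² = 265/9]
4. C_y = 0  [line -15·x + 7/2·y + 215/2 = 0 ∩ |CE|² = 265/9]
   → C = (43/6, 0)
5. D_x = 67/6  [CB ∥ DA ∩ BA ∥ CD]
6. D_y = -18  [CB ∥ DA ∩ BA ∥ CD]
   → D = (67/6, -18)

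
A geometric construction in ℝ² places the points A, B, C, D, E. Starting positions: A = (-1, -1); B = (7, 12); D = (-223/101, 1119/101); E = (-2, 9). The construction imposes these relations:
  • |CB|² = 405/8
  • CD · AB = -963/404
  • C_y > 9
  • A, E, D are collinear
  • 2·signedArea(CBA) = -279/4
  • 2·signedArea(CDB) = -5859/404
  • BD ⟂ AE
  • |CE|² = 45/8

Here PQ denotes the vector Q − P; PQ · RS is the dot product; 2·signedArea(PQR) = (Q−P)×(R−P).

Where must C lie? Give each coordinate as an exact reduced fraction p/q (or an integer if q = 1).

1. C_x = 1/4  [2·signedArea(CBA) = -279/4 ∩ CD · AB = -963/404]
2. C_y = 39/4  [2·signedArea(CBA) = -279/4 ∩ CD · AB = -963/404]
   → C = (1/4, 39/4)

C = (1/4, 39/4)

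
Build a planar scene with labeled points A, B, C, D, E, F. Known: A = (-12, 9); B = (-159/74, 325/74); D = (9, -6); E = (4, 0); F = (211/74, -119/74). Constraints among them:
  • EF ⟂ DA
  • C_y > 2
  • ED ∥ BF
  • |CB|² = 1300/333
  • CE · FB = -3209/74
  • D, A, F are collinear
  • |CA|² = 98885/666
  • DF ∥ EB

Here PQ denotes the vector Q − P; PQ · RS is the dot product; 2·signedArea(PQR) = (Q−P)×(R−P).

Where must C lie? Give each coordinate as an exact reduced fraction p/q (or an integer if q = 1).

C = (-127/74, 547/222)

1. C_x = -127/74  [line 5·x + -6·y + 1729/74 = 0 ∩ |CA|² = 98885/666]
2. C_y = 547/222  [line 5·x + -6·y + 1729/74 = 0 ∩ |CA|² = 98885/666]
   → C = (-127/74, 547/222)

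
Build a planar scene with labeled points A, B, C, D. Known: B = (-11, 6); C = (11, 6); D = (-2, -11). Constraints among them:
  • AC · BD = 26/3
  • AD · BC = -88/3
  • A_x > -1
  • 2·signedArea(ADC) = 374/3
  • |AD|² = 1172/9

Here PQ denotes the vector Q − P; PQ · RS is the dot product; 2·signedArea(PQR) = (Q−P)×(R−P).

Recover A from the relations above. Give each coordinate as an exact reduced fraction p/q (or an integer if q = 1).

1. A_x = -2/3  [AD · BC = -88/3 ∩ AC · BD = 26/3]
2. A_y = 1/3  [AD · BC = -88/3 ∩ AC · BD = 26/3]
   → A = (-2/3, 1/3)

A = (-2/3, 1/3)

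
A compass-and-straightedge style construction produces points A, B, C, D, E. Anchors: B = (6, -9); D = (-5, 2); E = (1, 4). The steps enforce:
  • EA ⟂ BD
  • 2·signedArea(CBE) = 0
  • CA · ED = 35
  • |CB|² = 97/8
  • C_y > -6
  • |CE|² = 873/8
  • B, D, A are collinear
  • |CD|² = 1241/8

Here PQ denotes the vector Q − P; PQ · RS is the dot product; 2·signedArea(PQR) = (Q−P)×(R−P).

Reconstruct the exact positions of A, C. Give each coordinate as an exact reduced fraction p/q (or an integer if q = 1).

A = (-3, 0)
C = (19/4, -23/4)

1. A_x = -3  [B, D, A are collinear ∩ EA ⟂ BD]
2. A_y = 0  [B, D, A are collinear ∩ EA ⟂ BD]
   → A = (-3, 0)
3. C_x = 19/4  [2·signedArea(CBE) = 0 ∩ CA · ED = 35]
4. C_y = -23/4  [2·signedArea(CBE) = 0 ∩ CA · ED = 35]
   → C = (19/4, -23/4)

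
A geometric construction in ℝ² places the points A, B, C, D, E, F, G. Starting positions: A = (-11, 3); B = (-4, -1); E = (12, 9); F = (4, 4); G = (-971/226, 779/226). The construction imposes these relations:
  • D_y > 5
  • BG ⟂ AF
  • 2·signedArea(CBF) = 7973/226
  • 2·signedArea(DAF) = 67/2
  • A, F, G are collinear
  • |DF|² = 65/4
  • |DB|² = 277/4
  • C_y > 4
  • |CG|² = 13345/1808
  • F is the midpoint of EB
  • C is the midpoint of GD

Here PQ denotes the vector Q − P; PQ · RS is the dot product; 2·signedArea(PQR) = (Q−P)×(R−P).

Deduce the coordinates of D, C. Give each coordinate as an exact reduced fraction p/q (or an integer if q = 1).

1. C_x = -429/226  [line -5·x + 8·y + -10685/226 = 0 ∩ |CG|² = 13345/1808]
2. C_y = 2135/452  [line -5·x + 8·y + -10685/226 = 0 ∩ |CG|² = 13345/1808]
   → C = (-429/226, 2135/452)
3. D_x = 1/2  [2·signedArea(DAF) = 67/2 ∩ C is the midpoint of GD]
4. D_y = 6  [2·signedArea(DAF) = 67/2 ∩ C is the midpoint of GD]
   → D = (1/2, 6)

C = (-429/226, 2135/452)
D = (1/2, 6)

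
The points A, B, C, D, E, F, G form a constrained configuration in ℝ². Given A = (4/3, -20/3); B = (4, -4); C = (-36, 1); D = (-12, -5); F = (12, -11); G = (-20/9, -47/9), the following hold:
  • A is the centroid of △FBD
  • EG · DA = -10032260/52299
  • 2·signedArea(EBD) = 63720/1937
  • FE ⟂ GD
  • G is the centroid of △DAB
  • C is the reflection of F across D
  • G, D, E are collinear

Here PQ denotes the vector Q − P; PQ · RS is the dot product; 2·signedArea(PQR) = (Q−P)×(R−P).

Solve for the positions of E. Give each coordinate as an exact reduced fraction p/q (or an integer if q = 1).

E = (23484/1937, -10747/1937)

1. E_x = 23484/1937  [G, D, E are collinear ∩ FE ⟂ GD]
2. E_y = -10747/1937  [G, D, E are collinear ∩ FE ⟂ GD]
   → E = (23484/1937, -10747/1937)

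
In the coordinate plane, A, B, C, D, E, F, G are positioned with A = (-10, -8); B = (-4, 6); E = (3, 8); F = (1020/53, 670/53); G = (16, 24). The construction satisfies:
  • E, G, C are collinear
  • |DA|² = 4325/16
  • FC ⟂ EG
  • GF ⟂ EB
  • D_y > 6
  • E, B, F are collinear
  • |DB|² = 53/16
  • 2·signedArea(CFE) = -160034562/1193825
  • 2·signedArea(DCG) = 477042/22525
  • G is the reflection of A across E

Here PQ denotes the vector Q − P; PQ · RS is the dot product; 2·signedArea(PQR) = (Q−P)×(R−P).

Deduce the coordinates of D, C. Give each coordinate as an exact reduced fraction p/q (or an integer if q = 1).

C = (264252/22525, 422264/22525)
D = (-9/4, 13/2)

1. C_x = 264252/22525  [E, G, C are collinear ∩ FC ⟂ EG]
2. C_y = 422264/22525  [E, G, C are collinear ∩ FC ⟂ EG]
   → C = (264252/22525, 422264/22525)
3. D_x = -9/4  [line -118336/22525·x + 96148/22525·y + -891218/22525 = 0 ∩ |DB|² = 53/16]
4. D_y = 13/2  [line -118336/22525·x + 96148/22525·y + -891218/22525 = 0 ∩ |DB|² = 53/16]
   → D = (-9/4, 13/2)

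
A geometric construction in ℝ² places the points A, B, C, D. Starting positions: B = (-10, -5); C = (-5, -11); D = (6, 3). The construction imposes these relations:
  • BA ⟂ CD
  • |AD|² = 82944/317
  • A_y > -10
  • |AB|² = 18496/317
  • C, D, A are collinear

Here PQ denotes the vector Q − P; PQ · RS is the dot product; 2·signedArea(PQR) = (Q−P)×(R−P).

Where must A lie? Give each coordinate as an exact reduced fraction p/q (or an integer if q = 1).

1. A_x = -1266/317  [C, D, A are collinear ∩ BA ⟂ CD]
2. A_y = -3081/317  [C, D, A are collinear ∩ BA ⟂ CD]
   → A = (-1266/317, -3081/317)

A = (-1266/317, -3081/317)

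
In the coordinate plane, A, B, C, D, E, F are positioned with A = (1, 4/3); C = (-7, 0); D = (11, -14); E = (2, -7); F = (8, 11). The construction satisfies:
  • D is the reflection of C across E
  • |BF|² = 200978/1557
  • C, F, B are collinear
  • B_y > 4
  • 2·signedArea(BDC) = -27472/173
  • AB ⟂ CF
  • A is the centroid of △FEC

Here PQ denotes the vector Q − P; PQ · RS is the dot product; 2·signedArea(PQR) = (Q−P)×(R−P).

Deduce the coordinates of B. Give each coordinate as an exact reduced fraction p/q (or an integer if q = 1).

1. B_x = -201/173  [C, F, B are collinear ∩ AB ⟂ CF]
2. B_y = 2222/519  [C, F, B are collinear ∩ AB ⟂ CF]
   → B = (-201/173, 2222/519)

B = (-201/173, 2222/519)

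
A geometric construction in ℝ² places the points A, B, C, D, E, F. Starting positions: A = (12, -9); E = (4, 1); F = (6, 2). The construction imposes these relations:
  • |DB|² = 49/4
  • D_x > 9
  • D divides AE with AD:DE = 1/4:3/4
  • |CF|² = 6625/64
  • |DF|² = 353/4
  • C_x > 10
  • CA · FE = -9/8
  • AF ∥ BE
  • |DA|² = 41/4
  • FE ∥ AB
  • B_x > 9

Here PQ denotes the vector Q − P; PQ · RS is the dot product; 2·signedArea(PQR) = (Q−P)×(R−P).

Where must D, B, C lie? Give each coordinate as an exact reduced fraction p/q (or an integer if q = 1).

B = (10, -10)
C = (21/2, -57/8)
D = (10, -13/2)

1. D_x = 10  [D divides AE with AD:DE = 1/4:3/4]
2. D_y = -13/2  [D divides AE with AD:DE = 1/4:3/4]
   → D = (10, -13/2)
3. B_x = 10  [AF ∥ BE ∩ FE ∥ AB]
4. B_y = -10  [AF ∥ BE ∩ FE ∥ AB]
   → B = (10, -10)
5. C_x = 21/2  [line 2·x + 1·y + -111/8 = 0 ∩ |CF|² = 6625/64]
6. C_y = -57/8  [line 2·x + 1·y + -111/8 = 0 ∩ |CF|² = 6625/64]
   → C = (21/2, -57/8)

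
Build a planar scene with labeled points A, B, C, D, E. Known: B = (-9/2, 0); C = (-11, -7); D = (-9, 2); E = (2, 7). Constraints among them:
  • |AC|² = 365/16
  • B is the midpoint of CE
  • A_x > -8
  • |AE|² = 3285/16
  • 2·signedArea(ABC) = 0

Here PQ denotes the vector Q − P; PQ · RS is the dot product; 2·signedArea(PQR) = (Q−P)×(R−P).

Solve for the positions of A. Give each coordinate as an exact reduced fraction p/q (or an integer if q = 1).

1. A_x = -31/4  [line 7·x + -13/2·y + 63/2 = 0 ∩ |AC|² = 365/16]
2. A_y = -7/2  [line 7·x + -13/2·y + 63/2 = 0 ∩ |AC|² = 365/16]
   → A = (-31/4, -7/2)

A = (-31/4, -7/2)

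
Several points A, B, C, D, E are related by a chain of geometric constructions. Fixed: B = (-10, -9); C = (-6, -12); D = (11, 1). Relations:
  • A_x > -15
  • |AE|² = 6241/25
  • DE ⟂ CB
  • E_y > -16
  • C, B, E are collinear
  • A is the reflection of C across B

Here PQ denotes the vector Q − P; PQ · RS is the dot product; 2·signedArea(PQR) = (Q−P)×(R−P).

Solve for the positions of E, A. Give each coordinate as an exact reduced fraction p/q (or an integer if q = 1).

1. E_x = -34/25  [C, B, E are collinear ∩ DE ⟂ CB]
2. E_y = -387/25  [C, B, E are collinear ∩ DE ⟂ CB]
   → E = (-34/25, -387/25)
3. A_x = -14  [A is the reflection of C across B]
4. A_y = -6  [A is the reflection of C across B]
   → A = (-14, -6)

A = (-14, -6)
E = (-34/25, -387/25)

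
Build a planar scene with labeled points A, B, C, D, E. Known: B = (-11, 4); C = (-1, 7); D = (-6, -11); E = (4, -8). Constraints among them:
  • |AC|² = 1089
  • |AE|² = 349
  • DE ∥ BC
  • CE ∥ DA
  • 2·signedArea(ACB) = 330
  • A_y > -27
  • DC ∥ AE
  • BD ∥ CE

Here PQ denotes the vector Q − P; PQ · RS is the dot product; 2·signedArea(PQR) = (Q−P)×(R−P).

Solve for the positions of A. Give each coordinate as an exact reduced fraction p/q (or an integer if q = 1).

A = (-1, -26)

1. A_x = -1  [DC ∥ AE ∩ CE ∥ DA]
2. A_y = -26  [DC ∥ AE ∩ CE ∥ DA]
   → A = (-1, -26)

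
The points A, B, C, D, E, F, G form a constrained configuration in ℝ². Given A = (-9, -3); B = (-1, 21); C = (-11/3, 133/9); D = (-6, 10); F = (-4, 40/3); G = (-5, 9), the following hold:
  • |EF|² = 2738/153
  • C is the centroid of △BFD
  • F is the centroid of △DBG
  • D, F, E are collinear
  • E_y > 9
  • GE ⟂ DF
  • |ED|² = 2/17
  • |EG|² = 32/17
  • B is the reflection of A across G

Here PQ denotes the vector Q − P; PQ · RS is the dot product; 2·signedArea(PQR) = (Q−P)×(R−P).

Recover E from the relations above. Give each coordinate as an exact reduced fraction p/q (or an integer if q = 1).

E = (-105/17, 165/17)

1. E_x = -105/17  [D, F, E are collinear ∩ GE ⟂ DF]
2. E_y = 165/17  [D, F, E are collinear ∩ GE ⟂ DF]
   → E = (-105/17, 165/17)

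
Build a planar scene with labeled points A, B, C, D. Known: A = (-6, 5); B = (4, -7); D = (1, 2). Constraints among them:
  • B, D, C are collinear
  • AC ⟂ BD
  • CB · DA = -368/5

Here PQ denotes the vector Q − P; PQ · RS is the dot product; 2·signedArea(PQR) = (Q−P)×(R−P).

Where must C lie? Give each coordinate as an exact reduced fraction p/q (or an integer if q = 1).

C = (-3/5, 34/5)

1. C_x = -3/5  [B, D, C are collinear ∩ AC ⟂ BD]
2. C_y = 34/5  [B, D, C are collinear ∩ AC ⟂ BD]
   → C = (-3/5, 34/5)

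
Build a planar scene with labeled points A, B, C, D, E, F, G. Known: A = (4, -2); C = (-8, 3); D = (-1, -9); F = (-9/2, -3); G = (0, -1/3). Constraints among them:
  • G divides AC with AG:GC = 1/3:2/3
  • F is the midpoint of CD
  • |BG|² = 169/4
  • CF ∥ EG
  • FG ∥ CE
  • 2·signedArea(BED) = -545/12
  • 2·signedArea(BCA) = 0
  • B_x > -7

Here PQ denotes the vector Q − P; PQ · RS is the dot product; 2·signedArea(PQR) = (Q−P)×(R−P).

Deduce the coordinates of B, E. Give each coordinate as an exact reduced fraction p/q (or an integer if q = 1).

B = (-6, 13/6)
E = (-7/2, 17/3)

1. E_x = -7/2  [CF ∥ EG ∩ FG ∥ CE]
2. E_y = 17/3  [CF ∥ EG ∩ FG ∥ CE]
   → E = (-7/2, 17/3)
3. B_x = -6  [2·signedArea(BCA) = 0 ∩ 2·signedArea(BED) = -545/12]
4. B_y = 13/6  [2·signedArea(BCA) = 0 ∩ 2·signedArea(BED) = -545/12]
   → B = (-6, 13/6)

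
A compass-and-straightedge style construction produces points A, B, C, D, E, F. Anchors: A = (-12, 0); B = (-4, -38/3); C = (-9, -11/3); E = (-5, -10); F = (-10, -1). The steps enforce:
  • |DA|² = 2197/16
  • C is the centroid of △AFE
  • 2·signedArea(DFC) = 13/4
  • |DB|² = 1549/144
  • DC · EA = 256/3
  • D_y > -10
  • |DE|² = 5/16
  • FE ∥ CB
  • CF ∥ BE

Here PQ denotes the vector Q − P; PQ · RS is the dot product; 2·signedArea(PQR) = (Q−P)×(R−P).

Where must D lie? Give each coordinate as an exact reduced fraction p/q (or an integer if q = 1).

1. D_x = -11/2  [2·signedArea(DFC) = 13/4 ∩ DC · EA = 256/3]
2. D_y = -39/4  [2·signedArea(DFC) = 13/4 ∩ DC · EA = 256/3]
   → D = (-11/2, -39/4)

D = (-11/2, -39/4)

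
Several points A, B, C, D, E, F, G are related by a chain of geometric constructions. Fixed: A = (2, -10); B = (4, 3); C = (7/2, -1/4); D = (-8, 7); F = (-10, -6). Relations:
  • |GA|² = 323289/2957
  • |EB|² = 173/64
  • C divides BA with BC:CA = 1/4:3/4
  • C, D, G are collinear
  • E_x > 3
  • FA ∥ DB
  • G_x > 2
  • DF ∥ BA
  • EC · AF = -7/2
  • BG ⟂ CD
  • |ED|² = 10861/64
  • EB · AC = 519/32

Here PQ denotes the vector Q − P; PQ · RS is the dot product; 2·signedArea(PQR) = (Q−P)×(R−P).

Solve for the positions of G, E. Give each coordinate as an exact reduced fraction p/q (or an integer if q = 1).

E = (15/4, 11/8)
G = (7072/2957, 1327/2957)

1. G_x = 7072/2957  [C, D, G are collinear ∩ BG ⟂ CD]
2. G_y = 1327/2957  [C, D, G are collinear ∩ BG ⟂ CD]
   → G = (7072/2957, 1327/2957)
3. E_x = 15/4  [EB · AC = 519/32 ∩ EC · AF = -7/2]
4. E_y = 11/8  [EB · AC = 519/32 ∩ EC · AF = -7/2]
   → E = (15/4, 11/8)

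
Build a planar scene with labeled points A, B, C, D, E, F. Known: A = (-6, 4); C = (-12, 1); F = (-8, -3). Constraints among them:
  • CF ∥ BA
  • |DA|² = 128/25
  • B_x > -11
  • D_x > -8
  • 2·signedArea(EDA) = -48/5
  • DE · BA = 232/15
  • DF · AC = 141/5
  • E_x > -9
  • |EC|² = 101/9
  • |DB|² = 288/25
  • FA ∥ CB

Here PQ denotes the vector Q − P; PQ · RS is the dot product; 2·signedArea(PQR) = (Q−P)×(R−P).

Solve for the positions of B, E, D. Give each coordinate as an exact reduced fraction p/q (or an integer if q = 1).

B = (-10, 8)
D = (-38/5, 28/5)
E = (-26/3, 2/3)

1. B_x = -10  [CF ∥ BA ∩ FA ∥ CB]
2. B_y = 8  [CF ∥ BA ∩ FA ∥ CB]
   → B = (-10, 8)
3. D_x = -38/5  [line 6·x + 3·y + 144/5 = 0 ∩ |DB|² = 288/25]
4. D_y = 28/5  [line 6·x + 3·y + 144/5 = 0 ∩ |DB|² = 288/25]
   → D = (-38/5, 28/5)
5. E_x = -26/3  [2·signedArea(EDA) = -48/5 ∩ DE · BA = 232/15]
6. E_y = 2/3  [2·signedArea(EDA) = -48/5 ∩ DE · BA = 232/15]
   → E = (-26/3, 2/3)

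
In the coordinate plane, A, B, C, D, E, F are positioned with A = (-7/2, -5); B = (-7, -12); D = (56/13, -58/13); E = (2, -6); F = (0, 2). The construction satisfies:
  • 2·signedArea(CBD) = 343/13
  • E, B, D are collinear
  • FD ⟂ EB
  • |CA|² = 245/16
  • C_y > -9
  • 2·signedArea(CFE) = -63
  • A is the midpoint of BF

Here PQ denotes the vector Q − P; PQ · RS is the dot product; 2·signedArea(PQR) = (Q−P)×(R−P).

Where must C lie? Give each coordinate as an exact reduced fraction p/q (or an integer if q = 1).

C = (-21/4, -17/2)

1. C_x = -21/4  [2·signedArea(CFE) = -63 ∩ 2·signedArea(CBD) = 343/13]
2. C_y = -17/2  [2·signedArea(CFE) = -63 ∩ 2·signedArea(CBD) = 343/13]
   → C = (-21/4, -17/2)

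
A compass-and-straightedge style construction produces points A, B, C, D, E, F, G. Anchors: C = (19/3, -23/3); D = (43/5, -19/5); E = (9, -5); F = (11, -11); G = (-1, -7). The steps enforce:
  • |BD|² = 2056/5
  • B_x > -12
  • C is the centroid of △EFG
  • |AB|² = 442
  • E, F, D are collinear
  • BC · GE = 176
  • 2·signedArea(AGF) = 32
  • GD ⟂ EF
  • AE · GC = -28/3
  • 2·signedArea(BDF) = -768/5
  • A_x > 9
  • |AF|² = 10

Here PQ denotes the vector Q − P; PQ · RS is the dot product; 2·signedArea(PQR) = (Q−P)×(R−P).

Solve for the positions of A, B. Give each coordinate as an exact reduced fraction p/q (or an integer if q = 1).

1. A_x = 10  [2·signedArea(AGF) = 32 ∩ AE · GC = -28/3]
2. A_y = -8  [2·signedArea(AGF) = 32 ∩ AE · GC = -28/3]
   → A = (10, -8)
3. B_x = -11  [BC · GE = 176 ∩ 2·signedArea(BDF) = -768/5]
4. B_y = -9  [BC · GE = 176 ∩ 2·signedArea(BDF) = -768/5]
   → B = (-11, -9)

A = (10, -8)
B = (-11, -9)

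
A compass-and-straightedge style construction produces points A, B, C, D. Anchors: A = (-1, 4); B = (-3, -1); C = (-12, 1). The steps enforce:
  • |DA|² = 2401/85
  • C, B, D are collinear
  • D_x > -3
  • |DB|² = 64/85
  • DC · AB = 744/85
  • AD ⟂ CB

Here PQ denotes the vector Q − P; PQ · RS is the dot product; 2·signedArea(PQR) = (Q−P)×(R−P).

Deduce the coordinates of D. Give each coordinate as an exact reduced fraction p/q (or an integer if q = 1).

1. D_x = -183/85  [C, B, D are collinear ∩ AD ⟂ CB]
2. D_y = -101/85  [C, B, D are collinear ∩ AD ⟂ CB]
   → D = (-183/85, -101/85)

D = (-183/85, -101/85)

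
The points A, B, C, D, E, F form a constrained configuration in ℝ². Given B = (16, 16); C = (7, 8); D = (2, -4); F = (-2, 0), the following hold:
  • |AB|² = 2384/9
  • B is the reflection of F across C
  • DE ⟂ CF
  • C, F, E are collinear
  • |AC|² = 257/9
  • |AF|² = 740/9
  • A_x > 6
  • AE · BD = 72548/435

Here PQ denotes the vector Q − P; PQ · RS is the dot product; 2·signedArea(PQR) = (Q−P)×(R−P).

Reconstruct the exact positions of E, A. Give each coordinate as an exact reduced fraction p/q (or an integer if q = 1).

1. E_x = -254/145  [C, F, E are collinear ∩ DE ⟂ CF]
2. E_y = 32/145  [C, F, E are collinear ∩ DE ⟂ CF]
   → E = (-254/145, 32/145)
3. A_x = 20/3  [line 14·x + 20·y + -440/3 = 0 ∩ |AC|² = 257/9]
4. A_y = 8/3  [line 14·x + 20·y + -440/3 = 0 ∩ |AC|² = 257/9]
   → A = (20/3, 8/3)

A = (20/3, 8/3)
E = (-254/145, 32/145)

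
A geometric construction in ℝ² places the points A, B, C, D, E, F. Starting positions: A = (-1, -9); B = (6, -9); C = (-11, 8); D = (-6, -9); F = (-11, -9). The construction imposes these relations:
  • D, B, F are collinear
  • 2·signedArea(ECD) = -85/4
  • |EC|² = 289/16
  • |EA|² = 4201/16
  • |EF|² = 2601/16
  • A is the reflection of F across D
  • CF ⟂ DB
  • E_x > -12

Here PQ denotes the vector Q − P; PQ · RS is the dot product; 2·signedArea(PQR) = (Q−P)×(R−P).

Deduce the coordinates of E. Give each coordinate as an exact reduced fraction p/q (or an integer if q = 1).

1. E_x = -11  [line 17·x + 5·y + 673/4 = 0 ∩ |EC|² = 289/16]
2. E_y = 15/4  [line 17·x + 5·y + 673/4 = 0 ∩ |EC|² = 289/16]
   → E = (-11, 15/4)

E = (-11, 15/4)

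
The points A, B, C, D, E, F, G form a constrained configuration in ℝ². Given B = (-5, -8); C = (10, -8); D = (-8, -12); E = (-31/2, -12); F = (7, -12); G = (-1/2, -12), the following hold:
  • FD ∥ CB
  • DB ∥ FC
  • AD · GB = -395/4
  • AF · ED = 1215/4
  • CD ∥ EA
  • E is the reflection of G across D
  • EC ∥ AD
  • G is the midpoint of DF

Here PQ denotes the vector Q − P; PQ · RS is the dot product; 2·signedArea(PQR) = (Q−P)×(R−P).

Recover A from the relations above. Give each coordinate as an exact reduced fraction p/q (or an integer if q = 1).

A = (-67/2, -16)

1. A_x = -67/2  [EC ∥ AD ∩ CD ∥ EA]
2. A_y = -16  [EC ∥ AD ∩ CD ∥ EA]
   → A = (-67/2, -16)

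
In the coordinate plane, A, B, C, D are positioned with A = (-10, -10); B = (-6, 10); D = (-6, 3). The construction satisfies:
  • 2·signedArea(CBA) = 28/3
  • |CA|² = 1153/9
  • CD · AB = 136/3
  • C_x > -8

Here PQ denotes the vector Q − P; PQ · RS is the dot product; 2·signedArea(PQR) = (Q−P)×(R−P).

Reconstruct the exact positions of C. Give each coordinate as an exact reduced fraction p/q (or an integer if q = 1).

1. C_x = -22/3  [2·signedArea(CBA) = 28/3 ∩ CD · AB = 136/3]
2. C_y = 1  [2·signedArea(CBA) = 28/3 ∩ CD · AB = 136/3]
   → C = (-22/3, 1)

C = (-22/3, 1)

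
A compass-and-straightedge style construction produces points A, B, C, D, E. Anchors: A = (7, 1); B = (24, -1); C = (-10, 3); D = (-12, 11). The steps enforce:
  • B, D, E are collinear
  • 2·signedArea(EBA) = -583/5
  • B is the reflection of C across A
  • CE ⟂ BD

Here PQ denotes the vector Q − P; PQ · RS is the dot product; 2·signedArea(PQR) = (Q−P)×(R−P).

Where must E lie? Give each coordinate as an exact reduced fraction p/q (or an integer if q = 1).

E = (-39/5, 48/5)

1. E_x = -39/5  [B, D, E are collinear ∩ CE ⟂ BD]
2. E_y = 48/5  [B, D, E are collinear ∩ CE ⟂ BD]
   → E = (-39/5, 48/5)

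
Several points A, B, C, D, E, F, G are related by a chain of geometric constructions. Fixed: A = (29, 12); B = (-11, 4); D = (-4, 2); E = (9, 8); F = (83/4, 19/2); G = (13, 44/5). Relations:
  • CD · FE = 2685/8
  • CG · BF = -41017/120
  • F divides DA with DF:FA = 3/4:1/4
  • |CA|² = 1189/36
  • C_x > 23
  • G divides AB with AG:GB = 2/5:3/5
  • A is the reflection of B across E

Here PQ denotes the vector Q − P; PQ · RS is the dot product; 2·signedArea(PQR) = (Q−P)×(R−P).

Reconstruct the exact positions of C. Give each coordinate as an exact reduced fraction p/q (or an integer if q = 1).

1. C_x = 47/2  [CG · BF = -41017/120 ∩ CD · FE = 2685/8]
2. C_y = 31/3  [CG · BF = -41017/120 ∩ CD · FE = 2685/8]
   → C = (47/2, 31/3)

C = (47/2, 31/3)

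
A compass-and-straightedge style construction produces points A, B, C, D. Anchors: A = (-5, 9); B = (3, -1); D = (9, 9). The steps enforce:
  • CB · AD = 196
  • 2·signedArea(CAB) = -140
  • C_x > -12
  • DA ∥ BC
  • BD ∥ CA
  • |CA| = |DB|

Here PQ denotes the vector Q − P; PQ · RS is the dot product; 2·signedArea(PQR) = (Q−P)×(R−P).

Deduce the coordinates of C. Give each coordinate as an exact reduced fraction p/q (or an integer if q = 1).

C = (-11, -1)

1. C_x = -11  [BD ∥ CA ∩ DA ∥ BC]
2. C_y = -1  [BD ∥ CA ∩ DA ∥ BC]
   → C = (-11, -1)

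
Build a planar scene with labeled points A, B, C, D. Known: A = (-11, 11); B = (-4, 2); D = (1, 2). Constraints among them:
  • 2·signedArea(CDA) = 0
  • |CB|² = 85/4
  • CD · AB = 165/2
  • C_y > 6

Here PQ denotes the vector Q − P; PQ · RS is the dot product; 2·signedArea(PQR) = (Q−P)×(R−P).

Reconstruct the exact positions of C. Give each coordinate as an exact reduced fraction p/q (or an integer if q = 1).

C = (-5, 13/2)

1. C_x = -5  [2·signedArea(CDA) = 0 ∩ CD · AB = 165/2]
2. C_y = 13/2  [2·signedArea(CDA) = 0 ∩ CD · AB = 165/2]
   → C = (-5, 13/2)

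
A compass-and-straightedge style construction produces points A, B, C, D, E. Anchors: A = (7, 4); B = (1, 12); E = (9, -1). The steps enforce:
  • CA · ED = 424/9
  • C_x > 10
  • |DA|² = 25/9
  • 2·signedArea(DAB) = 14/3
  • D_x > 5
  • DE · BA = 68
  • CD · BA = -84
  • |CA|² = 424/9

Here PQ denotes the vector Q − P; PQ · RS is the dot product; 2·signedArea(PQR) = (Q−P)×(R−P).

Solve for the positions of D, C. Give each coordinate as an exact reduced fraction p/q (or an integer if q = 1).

C = (31/3, -2)
D = (17/3, 5)

1. D_x = 17/3  [DE · BA = 68 ∩ 2·signedArea(DAB) = 14/3]
2. D_y = 5  [DE · BA = 68 ∩ 2·signedArea(DAB) = 14/3]
   → D = (17/3, 5)
3. C_x = 31/3  [CA · ED = 424/9 ∩ CD · BA = -84]
4. C_y = -2  [CA · ED = 424/9 ∩ CD · BA = -84]
   → C = (31/3, -2)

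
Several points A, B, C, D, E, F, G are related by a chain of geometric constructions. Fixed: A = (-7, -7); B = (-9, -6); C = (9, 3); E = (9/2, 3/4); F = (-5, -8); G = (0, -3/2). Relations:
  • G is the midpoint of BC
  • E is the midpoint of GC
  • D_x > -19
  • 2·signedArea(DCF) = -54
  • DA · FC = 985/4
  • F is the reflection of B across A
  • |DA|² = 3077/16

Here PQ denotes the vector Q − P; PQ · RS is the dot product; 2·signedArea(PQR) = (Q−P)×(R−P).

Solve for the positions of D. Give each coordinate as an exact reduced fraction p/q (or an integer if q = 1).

1. D_x = -37/2  [DA · FC = 985/4 ∩ 2·signedArea(DCF) = -54]
2. D_y = -59/4  [DA · FC = 985/4 ∩ 2·signedArea(DCF) = -54]
   → D = (-37/2, -59/4)

D = (-37/2, -59/4)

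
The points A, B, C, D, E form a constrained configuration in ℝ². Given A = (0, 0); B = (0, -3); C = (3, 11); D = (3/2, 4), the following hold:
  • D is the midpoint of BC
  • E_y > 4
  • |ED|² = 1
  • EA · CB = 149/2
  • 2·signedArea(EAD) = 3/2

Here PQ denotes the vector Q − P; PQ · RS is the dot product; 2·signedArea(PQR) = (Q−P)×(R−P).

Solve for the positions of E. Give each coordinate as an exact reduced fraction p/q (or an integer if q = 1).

1. E_x = 3/2  [2·signedArea(EAD) = 3/2 ∩ EA · CB = 149/2]
2. E_y = 5  [2·signedArea(EAD) = 3/2 ∩ EA · CB = 149/2]
   → E = (3/2, 5)

E = (3/2, 5)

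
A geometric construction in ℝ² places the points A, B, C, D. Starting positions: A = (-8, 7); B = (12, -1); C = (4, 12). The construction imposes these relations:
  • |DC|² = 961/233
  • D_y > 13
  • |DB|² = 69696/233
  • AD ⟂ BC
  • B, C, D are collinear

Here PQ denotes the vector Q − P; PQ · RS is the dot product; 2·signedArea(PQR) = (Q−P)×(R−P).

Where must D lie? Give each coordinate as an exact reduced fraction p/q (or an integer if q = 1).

D = (684/233, 3199/233)

1. D_x = 684/233  [B, C, D are collinear ∩ AD ⟂ BC]
2. D_y = 3199/233  [B, C, D are collinear ∩ AD ⟂ BC]
   → D = (684/233, 3199/233)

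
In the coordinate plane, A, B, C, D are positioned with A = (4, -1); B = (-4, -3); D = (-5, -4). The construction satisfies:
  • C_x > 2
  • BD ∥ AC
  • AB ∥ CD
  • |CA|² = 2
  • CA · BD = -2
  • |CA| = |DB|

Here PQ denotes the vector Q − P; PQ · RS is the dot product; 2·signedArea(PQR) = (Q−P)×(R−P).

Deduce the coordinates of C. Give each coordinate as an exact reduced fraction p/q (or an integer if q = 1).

C = (3, -2)

1. C_x = 3  [AB ∥ CD ∩ BD ∥ AC]
2. C_y = -2  [AB ∥ CD ∩ BD ∥ AC]
   → C = (3, -2)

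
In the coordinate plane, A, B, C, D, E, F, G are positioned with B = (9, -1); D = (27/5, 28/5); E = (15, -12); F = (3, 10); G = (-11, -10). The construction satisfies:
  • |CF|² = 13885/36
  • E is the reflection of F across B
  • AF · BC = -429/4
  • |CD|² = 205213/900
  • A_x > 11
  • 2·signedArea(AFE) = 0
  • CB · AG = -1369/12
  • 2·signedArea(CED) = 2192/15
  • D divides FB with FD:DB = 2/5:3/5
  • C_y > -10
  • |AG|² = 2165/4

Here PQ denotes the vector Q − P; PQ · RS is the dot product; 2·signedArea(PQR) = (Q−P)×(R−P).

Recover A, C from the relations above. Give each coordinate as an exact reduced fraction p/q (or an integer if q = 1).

1. A_x = 12  [line 22·x + 12·y + -186 = 0 ∩ |AG|² = 2165/4]
2. A_y = -13/2  [line 22·x + 12·y + -186 = 0 ∩ |AG|² = 2165/4]
   → A = (12, -13/2)
3. C_x = 16/3  [2·signedArea(CED) = 2192/15 ∩ AF · BC = -429/4]
4. C_y = -19/2  [2·signedArea(CED) = 2192/15 ∩ AF · BC = -429/4]
   → C = (16/3, -19/2)

A = (12, -13/2)
C = (16/3, -19/2)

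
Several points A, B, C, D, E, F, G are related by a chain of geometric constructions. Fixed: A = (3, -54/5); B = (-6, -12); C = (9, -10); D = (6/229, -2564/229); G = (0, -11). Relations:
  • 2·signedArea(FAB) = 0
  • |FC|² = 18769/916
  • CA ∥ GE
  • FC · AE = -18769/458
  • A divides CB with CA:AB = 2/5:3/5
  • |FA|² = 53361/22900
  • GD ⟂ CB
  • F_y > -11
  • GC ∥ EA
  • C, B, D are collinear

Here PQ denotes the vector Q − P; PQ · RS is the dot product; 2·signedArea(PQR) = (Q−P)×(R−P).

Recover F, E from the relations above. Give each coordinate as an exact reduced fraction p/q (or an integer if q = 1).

1. F_x = 2067/458  [line 6/5·x + -9·y + -504/5 = 0 ∩ |FA|² = 53361/22900]
2. F_y = -2427/229  [line 6/5·x + -9·y + -504/5 = 0 ∩ |FA|² = 53361/22900]
   → F = (2067/458, -2427/229)
3. E_x = -6  [GC ∥ EA ∩ CA ∥ GE]
4. E_y = -59/5  [GC ∥ EA ∩ CA ∥ GE]
   → E = (-6, -59/5)

E = (-6, -59/5)
F = (2067/458, -2427/229)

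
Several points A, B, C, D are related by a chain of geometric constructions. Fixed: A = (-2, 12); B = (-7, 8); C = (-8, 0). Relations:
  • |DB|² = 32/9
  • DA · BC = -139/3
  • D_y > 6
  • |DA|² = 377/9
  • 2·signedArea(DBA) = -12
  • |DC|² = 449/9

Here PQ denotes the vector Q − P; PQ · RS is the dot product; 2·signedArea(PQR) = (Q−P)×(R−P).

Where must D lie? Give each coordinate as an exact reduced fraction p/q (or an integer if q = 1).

D = (-17/3, 20/3)

1. D_x = -17/3  [DA · BC = -139/3 ∩ 2·signedArea(DBA) = -12]
2. D_y = 20/3  [DA · BC = -139/3 ∩ 2·signedArea(DBA) = -12]
   → D = (-17/3, 20/3)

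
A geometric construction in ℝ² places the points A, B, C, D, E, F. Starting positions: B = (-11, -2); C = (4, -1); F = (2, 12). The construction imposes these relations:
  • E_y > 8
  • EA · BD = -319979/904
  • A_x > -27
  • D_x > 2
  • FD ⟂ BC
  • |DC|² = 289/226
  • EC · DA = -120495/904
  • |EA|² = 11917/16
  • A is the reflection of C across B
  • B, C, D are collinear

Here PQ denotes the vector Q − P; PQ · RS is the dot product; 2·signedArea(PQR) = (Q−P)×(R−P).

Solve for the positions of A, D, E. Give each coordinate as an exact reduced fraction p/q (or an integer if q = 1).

A = (-26, -3)
D = (649/226, -243/226)
E = (-5/4, 17/2)

1. A_x = -26  [A is the reflection of C across B]
2. A_y = -3  [A is the reflection of C across B]
   → A = (-26, -3)
3. D_x = 649/226  [B, C, D are collinear ∩ FD ⟂ BC]
4. D_y = -243/226  [B, C, D are collinear ∩ FD ⟂ BC]
   → D = (649/226, -243/226)
5. E_x = -5/4  [line -3135/226·x + -209/226·y + -8569/904 = 0 ∩ |EA|² = 11917/16]
6. E_y = 17/2  [line -3135/226·x + -209/226·y + -8569/904 = 0 ∩ |EA|² = 11917/16]
   → E = (-5/4, 17/2)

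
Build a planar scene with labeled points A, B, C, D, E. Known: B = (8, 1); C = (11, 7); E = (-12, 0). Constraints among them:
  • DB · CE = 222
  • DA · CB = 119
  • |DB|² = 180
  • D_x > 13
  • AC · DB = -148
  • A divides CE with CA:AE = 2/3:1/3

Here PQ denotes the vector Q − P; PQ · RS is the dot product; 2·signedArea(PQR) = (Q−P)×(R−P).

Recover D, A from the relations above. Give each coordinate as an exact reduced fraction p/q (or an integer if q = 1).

1. A_x = -13/3  [A divides CE with CA:AE = 2/3:1/3]
2. A_y = 7/3  [A divides CE with CA:AE = 2/3:1/3]
   → A = (-13/3, 7/3)
3. D_x = 14  [DA · CB = 119 ∩ AC · DB = -148]
4. D_y = 13  [DA · CB = 119 ∩ AC · DB = -148]
   → D = (14, 13)

A = (-13/3, 7/3)
D = (14, 13)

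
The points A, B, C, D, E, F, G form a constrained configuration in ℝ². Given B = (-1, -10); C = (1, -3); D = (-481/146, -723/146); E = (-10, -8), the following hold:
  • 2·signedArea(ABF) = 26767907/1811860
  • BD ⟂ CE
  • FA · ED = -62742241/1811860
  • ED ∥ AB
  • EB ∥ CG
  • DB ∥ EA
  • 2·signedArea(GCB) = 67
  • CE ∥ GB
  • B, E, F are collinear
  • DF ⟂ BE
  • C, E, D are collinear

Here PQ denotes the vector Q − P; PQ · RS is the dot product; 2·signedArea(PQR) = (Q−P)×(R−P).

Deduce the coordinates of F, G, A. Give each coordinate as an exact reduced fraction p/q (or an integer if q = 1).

1. F_x = -52811/12410  [B, E, F are collinear ∩ DF ⟂ BE]
2. F_y = -57561/6205  [B, E, F are collinear ∩ DF ⟂ BE]
   → F = (-52811/12410, -57561/6205)
3. G_x = 10  [CE ∥ GB ∩ EB ∥ CG]
4. G_y = -5  [CE ∥ GB ∩ EB ∥ CG]
   → G = (10, -5)
5. A_x = -1125/146  [ED ∥ AB ∩ DB ∥ EA]
6. A_y = -1905/146  [ED ∥ AB ∩ DB ∥ EA]
   → A = (-1125/146, -1905/146)

A = (-1125/146, -1905/146)
F = (-52811/12410, -57561/6205)
G = (10, -5)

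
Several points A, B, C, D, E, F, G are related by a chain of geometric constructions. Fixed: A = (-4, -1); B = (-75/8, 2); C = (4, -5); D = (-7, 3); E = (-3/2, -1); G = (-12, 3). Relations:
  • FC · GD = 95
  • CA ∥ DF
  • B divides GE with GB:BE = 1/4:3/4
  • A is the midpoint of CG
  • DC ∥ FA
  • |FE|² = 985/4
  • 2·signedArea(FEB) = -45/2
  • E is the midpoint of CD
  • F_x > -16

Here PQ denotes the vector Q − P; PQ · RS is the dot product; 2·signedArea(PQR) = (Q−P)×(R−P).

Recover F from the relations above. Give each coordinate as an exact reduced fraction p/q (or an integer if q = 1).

F = (-15, 7)

1. F_x = -15  [DC ∥ FA ∩ CA ∥ DF]
2. F_y = 7  [DC ∥ FA ∩ CA ∥ DF]
   → F = (-15, 7)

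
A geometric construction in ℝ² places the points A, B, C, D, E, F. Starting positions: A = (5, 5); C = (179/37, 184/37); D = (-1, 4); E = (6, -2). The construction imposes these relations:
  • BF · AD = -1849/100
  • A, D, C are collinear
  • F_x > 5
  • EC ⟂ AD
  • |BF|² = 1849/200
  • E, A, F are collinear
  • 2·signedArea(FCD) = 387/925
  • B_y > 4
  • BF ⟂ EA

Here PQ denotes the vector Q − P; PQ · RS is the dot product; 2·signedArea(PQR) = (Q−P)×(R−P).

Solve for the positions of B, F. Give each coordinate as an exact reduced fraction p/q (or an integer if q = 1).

B = (2, 9/2)
F = (501/100, 493/100)

1. F_x = 501/100  [E, A, F are collinear ∩ 2·signedArea(FCD) = 387/925]
2. F_y = 493/100  [E, A, F are collinear ∩ 2·signedArea(FCD) = 387/925]
   → F = (501/100, 493/100)
3. B_x = 2  [BF · AD = -1849/100 ∩ BF ⟂ EA]
4. B_y = 9/2  [BF · AD = -1849/100 ∩ BF ⟂ EA]
   → B = (2, 9/2)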